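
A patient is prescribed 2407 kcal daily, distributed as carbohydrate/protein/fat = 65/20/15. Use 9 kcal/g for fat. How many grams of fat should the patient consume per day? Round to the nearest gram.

40 g/day

Fat energy = 15% × 2407 = 361.05 kcal.
At 9 kcal/g: 361.05 ÷ 9 = 40.1167 g.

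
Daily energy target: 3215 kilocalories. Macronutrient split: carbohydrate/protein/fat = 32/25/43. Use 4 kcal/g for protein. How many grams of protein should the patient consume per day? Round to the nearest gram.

201 g/day

Protein energy = 25% × 3215 = 803.75 kcal.
At 4 kcal/g: 803.75 ÷ 4 = 200.9375 g.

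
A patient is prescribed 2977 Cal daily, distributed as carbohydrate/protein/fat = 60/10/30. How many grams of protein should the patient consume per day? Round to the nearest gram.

74 g/day

Protein energy = 10% × 2977 = 297.7 kcal.
At 4 kcal/g: 297.7 ÷ 4 = 74.425 g.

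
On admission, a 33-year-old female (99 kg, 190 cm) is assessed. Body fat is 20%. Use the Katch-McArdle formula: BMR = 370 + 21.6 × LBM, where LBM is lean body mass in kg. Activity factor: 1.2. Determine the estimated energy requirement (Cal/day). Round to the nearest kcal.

LBM = 99 × (1 − 0.2) = 79.2 kg. Katch-McArdle: BMR = 370 + 21.6 × 79.2 = 2080.72 kcal/day.
TEE = BMR × activity factor = 2080.72 × 1.2 = 2496.864 kcal/day.

2497 Cal/day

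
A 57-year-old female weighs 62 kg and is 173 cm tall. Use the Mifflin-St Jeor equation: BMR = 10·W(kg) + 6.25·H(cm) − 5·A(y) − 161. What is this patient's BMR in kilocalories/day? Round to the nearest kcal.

1255 kilocalories/day

Mifflin-St Jeor (female): BMR = 10(62) + 6.25(173) − 5(57) − 161 = 620 + 1081.25 − 285 − 161 = 1255.25 kcal/day.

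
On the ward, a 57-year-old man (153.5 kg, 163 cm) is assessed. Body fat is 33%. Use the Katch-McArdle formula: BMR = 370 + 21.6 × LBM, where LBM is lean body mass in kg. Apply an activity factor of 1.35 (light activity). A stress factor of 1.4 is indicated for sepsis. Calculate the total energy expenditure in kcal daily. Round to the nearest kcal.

4898 kcal daily

LBM = 153.5 × (1 − 0.33) = 102.845 kg. Katch-McArdle: BMR = 370 + 21.6 × 102.845 = 2591.452 kcal/day.
TEE = BMR × activity factor = 2591.452 × 1.35 = 3498.4602 kcal/day.
Apply stress factor: 3498.4602 × 1.4 = 4897.8443 kcal/day.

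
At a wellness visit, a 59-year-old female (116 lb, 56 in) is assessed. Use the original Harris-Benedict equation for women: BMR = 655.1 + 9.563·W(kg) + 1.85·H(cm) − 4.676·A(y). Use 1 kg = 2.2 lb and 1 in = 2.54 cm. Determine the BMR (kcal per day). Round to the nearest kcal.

1147 kcal per day

Convert to metric: weight = 116 ÷ 2.2 = 52.7273 kg; height = 56 × 2.54 = 142.24 cm.
Harris-Benedict: BMR = 655.1 + 9.563(52.7273) + 1.85(142.24) − 4.676(59) = 1146.5909 kcal/day.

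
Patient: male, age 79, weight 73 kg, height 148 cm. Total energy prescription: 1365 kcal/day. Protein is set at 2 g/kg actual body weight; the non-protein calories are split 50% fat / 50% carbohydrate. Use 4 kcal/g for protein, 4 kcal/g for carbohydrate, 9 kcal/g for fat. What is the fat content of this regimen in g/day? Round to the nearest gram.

43 g/day

Protein = 2 × 73 = 146 g → 146 × 4 = 584 kcal.
Non-protein calories = 1365 − 584 = 781 kcal.
Fat: 50% × 781 = 390.5 kcal; carbohydrate: 390.5 kcal.
Fat: 390.5 kcal ÷ 9 kcal/g = 43.3889 g.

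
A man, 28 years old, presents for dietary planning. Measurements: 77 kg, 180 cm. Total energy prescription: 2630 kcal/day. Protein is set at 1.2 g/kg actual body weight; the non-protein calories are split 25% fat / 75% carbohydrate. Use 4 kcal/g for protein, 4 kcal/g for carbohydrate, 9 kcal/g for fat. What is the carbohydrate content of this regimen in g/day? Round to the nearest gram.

424 g/day

Protein = 1.2 × 77 = 92.4 g → 92.4 × 4 = 369.6 kcal.
Non-protein calories = 2630 − 369.6 = 2260.4 kcal.
Fat: 25% × 2260.4 = 565.1 kcal; carbohydrate: 1695.3 kcal.
Carbohydrate: 1695.3 kcal ÷ 4 kcal/g = 423.825 g.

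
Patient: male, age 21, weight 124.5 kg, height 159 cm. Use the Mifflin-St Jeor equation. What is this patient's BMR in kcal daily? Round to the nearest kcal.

2139 kcal daily

Mifflin-St Jeor (male): BMR = 10(124.5) + 6.25(159) − 5(21) + 5 = 1245 + 993.75 − 105 + 5 = 2138.75 kcal/day.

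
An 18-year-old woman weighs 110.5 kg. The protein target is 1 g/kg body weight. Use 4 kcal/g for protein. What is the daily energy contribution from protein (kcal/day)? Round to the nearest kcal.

Protein = 1 g/kg × 110.5 kg = 110.5 g/day.
Protein energy = 110.5 g × 4 kcal/g = 442 kcal/day.

442 kcal/day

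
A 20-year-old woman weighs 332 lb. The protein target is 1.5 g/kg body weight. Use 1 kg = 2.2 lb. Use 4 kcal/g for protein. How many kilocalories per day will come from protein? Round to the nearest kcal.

905 kcal/day

Weight in kg = 332 ÷ 2.2 = 150.9091 kg.
Protein = 1.5 g/kg × 150.9091 kg = 226.3636 g/day.
Protein energy = 226.3636 g × 4 kcal/g = 905.4545 kcal/day.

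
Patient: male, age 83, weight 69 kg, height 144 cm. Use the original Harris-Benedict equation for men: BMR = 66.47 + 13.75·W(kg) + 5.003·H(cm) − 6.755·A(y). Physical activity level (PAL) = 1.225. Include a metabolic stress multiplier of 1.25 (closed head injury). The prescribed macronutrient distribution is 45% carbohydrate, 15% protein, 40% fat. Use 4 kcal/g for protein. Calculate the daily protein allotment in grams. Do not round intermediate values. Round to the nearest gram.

67 g/day

Harris-Benedict: BMR = 66.47 + 13.75(69) + 5.003(144) − 6.755(83) = 1174.987 kcal/day.
TEE = 1174.987 × 1.225 = 1439.3591 kcal/day.
With stress factor 1.25: 1439.3591 × 1.25 = 1799.1988 kcal/day.
Protein energy = 15% × 1799.1988 = 269.8798 kcal.
Protein = 269.8798 ÷ 4 kcal/g = 67.47 g.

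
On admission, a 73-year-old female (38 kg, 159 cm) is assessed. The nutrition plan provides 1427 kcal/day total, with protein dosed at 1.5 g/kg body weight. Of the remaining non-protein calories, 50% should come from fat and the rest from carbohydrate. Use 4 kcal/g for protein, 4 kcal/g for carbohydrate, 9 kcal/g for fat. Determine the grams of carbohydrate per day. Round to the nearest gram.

150 g/day

Protein = 1.5 × 38 = 57 g → 57 × 4 = 228 kcal.
Non-protein calories = 1427 − 228 = 1199 kcal.
Fat: 50% × 1199 = 599.5 kcal; carbohydrate: 599.5 kcal.
Carbohydrate: 599.5 kcal ÷ 4 kcal/g = 149.875 g.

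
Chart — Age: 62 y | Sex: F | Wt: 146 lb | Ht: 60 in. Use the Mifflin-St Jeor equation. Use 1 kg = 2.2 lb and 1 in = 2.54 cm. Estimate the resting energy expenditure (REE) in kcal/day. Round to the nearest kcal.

Convert to metric: weight = 146 ÷ 2.2 = 66.3636 kg; height = 60 × 2.54 = 152.4 cm.
Mifflin-St Jeor (female): BMR = 10(66.3636) + 6.25(152.4) − 5(62) − 161 = 663.6364 + 952.5 − 310 − 161 = 1145.1364 kcal/day.

1145 kcal/day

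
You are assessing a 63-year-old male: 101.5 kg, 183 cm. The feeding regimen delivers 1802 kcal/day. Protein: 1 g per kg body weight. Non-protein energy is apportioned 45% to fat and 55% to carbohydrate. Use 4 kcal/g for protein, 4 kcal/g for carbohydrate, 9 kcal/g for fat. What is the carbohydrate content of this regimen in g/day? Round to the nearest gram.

Protein = 1 × 101.5 = 101.5 g → 101.5 × 4 = 406 kcal.
Non-protein calories = 1802 − 406 = 1396 kcal.
Fat: 45% × 1396 = 628.2 kcal; carbohydrate: 767.8 kcal.
Carbohydrate: 767.8 kcal ÷ 4 kcal/g = 191.95 g.

192 g/day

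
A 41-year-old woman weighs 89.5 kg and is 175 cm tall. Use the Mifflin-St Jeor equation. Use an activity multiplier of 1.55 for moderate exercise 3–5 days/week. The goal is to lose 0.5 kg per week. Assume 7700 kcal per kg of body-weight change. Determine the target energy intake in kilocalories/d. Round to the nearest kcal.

1965 kilocalories/d

Mifflin-St Jeor (female): BMR = 10(89.5) + 6.25(175) − 5(41) − 161 = 895 + 1093.75 − 205 − 161 = 1622.75 kcal/day.
TEE = 1622.75 × 1.55 = 2515.2625 kcal/day.
Required daily deficit = 0.5 × 7700 ÷ 7 = 550 kcal/day.
Target intake = 2515.2625 − 550 = 1965.2625 kcal/day.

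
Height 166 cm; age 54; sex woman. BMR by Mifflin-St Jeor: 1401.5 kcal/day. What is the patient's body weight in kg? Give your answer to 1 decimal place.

79.5 kg

1401.5 = 10·W + 6.25(166) − 5(54) − 161
10·W = 1401.5 − 606.5 = 795, so W = 79.5 kg.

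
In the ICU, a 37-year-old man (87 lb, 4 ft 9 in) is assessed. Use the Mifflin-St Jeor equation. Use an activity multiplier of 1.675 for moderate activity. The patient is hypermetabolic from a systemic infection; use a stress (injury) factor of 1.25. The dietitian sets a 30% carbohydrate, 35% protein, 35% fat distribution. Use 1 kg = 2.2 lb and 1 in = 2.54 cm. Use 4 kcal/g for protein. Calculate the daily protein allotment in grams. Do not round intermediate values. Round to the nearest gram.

Convert to metric: weight = 87 ÷ 2.2 = 39.5455 kg; height = (4×12 + 9) × 2.54 = 57 × 2.54 = 144.78 cm.
Mifflin-St Jeor (male): BMR = 10(39.5455) + 6.25(144.78) − 5(37) + 5 = 395.4545 + 904.875 − 185 + 5 = 1120.3295 kcal/day.
TEE = 1120.3295 × 1.675 = 1876.552 kcal/day.
With stress factor 1.25: 1876.552 × 1.25 = 2345.69 kcal/day.
Protein energy = 35% × 2345.69 = 820.9915 kcal.
Protein = 820.9915 ÷ 4 kcal/g = 205.2479 g.

205 g/day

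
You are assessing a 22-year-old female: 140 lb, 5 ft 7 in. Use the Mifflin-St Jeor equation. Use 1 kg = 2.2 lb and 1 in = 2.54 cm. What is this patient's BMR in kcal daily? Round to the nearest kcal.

1429 kcal daily

Convert to metric: weight = 140 ÷ 2.2 = 63.6364 kg; height = (5×12 + 7) × 2.54 = 67 × 2.54 = 170.18 cm.
Mifflin-St Jeor (female): BMR = 10(63.6364) + 6.25(170.18) − 5(22) − 161 = 636.3636 + 1063.625 − 110 − 161 = 1428.9886 kcal/day.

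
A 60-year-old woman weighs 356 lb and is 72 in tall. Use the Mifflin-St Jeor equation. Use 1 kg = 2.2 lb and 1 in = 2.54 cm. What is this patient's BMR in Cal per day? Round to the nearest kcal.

2300 Cal per day

Convert to metric: weight = 356 ÷ 2.2 = 161.8182 kg; height = 72 × 2.54 = 182.88 cm.
Mifflin-St Jeor (female): BMR = 10(161.8182) + 6.25(182.88) − 5(60) − 161 = 1618.1818 + 1143 − 300 − 161 = 2300.1818 kcal/day.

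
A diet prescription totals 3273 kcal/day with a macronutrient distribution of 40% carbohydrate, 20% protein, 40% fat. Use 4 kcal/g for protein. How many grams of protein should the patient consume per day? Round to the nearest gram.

164 g/day

Protein energy = 20% × 3273 = 654.6 kcal.
At 4 kcal/g: 654.6 ÷ 4 = 163.65 g.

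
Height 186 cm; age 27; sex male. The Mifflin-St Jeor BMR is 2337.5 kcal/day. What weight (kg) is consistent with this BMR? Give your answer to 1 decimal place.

130.5 kg

2337.5 = 10·W + 6.25(186) − 5(27) + 5
10·W = 2337.5 − 1032.5 = 1305, so W = 130.5 kg.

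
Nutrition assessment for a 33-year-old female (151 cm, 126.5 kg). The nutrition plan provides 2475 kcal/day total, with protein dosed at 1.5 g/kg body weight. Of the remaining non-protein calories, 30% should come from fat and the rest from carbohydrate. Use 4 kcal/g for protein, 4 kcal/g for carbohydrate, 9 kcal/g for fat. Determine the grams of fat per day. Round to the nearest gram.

57 g/day

Protein = 1.5 × 126.5 = 189.75 g → 189.75 × 4 = 759 kcal.
Non-protein calories = 2475 − 759 = 1716 kcal.
Fat: 30% × 1716 = 514.8 kcal; carbohydrate: 1201.2 kcal.
Fat: 514.8 kcal ÷ 9 kcal/g = 57.2 g.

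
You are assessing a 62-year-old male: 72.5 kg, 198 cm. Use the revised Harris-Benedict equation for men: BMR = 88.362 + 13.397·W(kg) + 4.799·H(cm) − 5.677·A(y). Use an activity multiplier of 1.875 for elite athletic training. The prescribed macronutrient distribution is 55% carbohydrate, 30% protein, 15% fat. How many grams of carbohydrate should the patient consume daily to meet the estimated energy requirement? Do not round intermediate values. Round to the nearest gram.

427 g/day

Harris-Benedict: BMR = 88.362 + 13.397(72.5) + 4.799(198) − 5.677(62) = 1657.8725 kcal/day.
TEE = 1657.8725 × 1.875 = 3108.5109 kcal/day.
Carbohydrate energy = 55% × 3108.5109 = 1709.681 kcal.
Carbohydrate = 1709.681 ÷ 4 kcal/g = 427.4203 g.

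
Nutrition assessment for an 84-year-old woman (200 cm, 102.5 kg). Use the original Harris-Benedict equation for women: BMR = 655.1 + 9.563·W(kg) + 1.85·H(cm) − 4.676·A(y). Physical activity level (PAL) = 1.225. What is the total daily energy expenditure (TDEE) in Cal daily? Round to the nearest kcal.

Harris-Benedict: BMR = 655.1 + 9.563(102.5) + 1.85(200) − 4.676(84) = 1612.5235 kcal/day.
TEE = BMR × activity factor = 1612.5235 × 1.225 = 1975.3413 kcal/day.

1975 Cal daily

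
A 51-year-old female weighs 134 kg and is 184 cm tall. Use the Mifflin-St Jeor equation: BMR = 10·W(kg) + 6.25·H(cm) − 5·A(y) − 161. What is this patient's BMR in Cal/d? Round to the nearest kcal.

Mifflin-St Jeor (female): BMR = 10(134) + 6.25(184) − 5(51) − 161 = 1340 + 1150 − 255 − 161 = 2074 kcal/day.

2074 Cal/d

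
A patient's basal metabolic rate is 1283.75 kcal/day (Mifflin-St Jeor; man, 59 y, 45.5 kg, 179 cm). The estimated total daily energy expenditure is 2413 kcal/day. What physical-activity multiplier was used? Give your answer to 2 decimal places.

1.88

Activity factor = TEE ÷ BMR = 2413 ÷ 1283.75 = 1.88.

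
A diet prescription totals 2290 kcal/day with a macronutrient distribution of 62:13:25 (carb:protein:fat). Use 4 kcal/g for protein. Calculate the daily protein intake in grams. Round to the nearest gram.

Protein energy = 13% × 2290 = 297.7 kcal.
At 4 kcal/g: 297.7 ÷ 4 = 74.425 g.

74 g/day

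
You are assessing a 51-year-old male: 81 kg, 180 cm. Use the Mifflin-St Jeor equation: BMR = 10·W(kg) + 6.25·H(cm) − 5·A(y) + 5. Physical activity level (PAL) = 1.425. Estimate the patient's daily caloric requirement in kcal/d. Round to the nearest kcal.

Mifflin-St Jeor (male): BMR = 10(81) + 6.25(180) − 5(51) + 5 = 810 + 1125 − 255 + 5 = 1685 kcal/day.
TEE = BMR × activity factor = 1685 × 1.425 = 2401.125 kcal/day.

2401 kcal/d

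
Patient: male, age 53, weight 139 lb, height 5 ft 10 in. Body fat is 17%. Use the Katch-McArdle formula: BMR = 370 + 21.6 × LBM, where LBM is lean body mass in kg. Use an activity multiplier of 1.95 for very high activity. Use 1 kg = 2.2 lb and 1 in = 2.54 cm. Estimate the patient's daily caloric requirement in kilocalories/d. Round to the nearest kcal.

Convert to metric: weight = 139 ÷ 2.2 = 63.1818 kg; height = (5×12 + 10) × 2.54 = 70 × 2.54 = 177.8 cm.
LBM = 63.1818 × (1 − 0.17) = 52.4409 kg. Katch-McArdle: BMR = 370 + 21.6 × 52.4409 = 1502.7236 kcal/day.
TEE = BMR × activity factor = 1502.7236 × 1.95 = 2930.3111 kcal/day.

2930 kilocalories/d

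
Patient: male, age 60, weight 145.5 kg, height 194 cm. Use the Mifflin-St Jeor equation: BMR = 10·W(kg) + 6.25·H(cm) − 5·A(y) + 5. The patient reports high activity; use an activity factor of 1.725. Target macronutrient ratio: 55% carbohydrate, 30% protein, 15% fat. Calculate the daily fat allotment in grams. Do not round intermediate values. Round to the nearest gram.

Mifflin-St Jeor (male): BMR = 10(145.5) + 6.25(194) − 5(60) + 5 = 1455 + 1212.5 − 300 + 5 = 2372.5 kcal/day.
TEE = 2372.5 × 1.725 = 4092.5625 kcal/day.
Fat energy = 15% × 4092.5625 = 613.8844 kcal.
Fat = 613.8844 ÷ 9 kcal/g = 68.2094 g.

68 g/day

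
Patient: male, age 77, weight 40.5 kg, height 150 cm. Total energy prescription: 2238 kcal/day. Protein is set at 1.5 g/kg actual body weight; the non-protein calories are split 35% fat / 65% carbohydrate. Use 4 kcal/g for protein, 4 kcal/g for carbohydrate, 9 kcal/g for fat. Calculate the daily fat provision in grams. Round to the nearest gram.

78 g/day

Protein = 1.5 × 40.5 = 60.75 g → 60.75 × 4 = 243 kcal.
Non-protein calories = 2238 − 243 = 1995 kcal.
Fat: 35% × 1995 = 698.25 kcal; carbohydrate: 1296.75 kcal.
Fat: 698.25 kcal ÷ 9 kcal/g = 77.5833 g.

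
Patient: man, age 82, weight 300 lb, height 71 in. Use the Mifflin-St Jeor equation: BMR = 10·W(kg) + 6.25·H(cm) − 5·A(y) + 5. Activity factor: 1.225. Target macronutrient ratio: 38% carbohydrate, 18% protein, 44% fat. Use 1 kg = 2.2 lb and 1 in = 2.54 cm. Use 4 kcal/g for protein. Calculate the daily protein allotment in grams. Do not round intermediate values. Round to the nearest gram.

Convert to metric: weight = 300 ÷ 2.2 = 136.3636 kg; height = 71 × 2.54 = 180.34 cm.
Mifflin-St Jeor (male): BMR = 10(136.3636) + 6.25(180.34) − 5(82) + 5 = 1363.6364 + 1127.125 − 410 + 5 = 2085.7614 kcal/day.
TEE = 2085.7614 × 1.225 = 2555.0577 kcal/day.
Protein energy = 18% × 2555.0577 = 459.9104 kcal.
Protein = 459.9104 ÷ 4 kcal/g = 114.9776 g.

115 g/day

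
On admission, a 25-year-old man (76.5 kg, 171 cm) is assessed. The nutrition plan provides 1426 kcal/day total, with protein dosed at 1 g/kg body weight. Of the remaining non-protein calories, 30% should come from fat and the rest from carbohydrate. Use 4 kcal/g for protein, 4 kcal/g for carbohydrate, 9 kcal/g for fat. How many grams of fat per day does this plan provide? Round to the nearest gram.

Protein = 1 × 76.5 = 76.5 g → 76.5 × 4 = 306 kcal.
Non-protein calories = 1426 − 306 = 1120 kcal.
Fat: 30% × 1120 = 336 kcal; carbohydrate: 784 kcal.
Fat: 336 kcal ÷ 9 kcal/g = 37.3333 g.

37 g/day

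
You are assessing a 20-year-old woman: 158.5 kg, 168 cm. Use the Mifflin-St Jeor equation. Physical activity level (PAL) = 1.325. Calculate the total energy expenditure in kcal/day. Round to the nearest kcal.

Mifflin-St Jeor (female): BMR = 10(158.5) + 6.25(168) − 5(20) − 161 = 1585 + 1050 − 100 − 161 = 2374 kcal/day.
TEE = BMR × activity factor = 2374 × 1.325 = 3145.55 kcal/day.

3146 kcal/day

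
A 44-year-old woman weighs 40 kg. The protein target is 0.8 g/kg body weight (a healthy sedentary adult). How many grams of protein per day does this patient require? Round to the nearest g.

32 g/day

Protein = 0.8 g/kg × 40 kg = 32 g/day.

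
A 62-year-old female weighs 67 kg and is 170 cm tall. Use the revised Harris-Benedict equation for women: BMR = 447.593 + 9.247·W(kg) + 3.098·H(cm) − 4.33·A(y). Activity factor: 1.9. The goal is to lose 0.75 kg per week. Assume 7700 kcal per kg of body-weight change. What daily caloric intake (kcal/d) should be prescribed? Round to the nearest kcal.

Harris-Benedict: BMR = 447.593 + 9.247(67) + 3.098(170) − 4.33(62) = 1325.342 kcal/day.
TEE = 1325.342 × 1.9 = 2518.1498 kcal/day.
Required daily deficit = 0.75 × 7700 ÷ 7 = 825 kcal/day.
Target intake = 2518.1498 − 825 = 1693.1498 kcal/day.

1693 kcal/d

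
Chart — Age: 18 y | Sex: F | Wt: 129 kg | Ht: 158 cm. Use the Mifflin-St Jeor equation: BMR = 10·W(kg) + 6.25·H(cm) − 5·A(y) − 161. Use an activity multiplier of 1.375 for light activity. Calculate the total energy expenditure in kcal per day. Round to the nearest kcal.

Mifflin-St Jeor (female): BMR = 10(129) + 6.25(158) − 5(18) − 161 = 1290 + 987.5 − 90 − 161 = 2026.5 kcal/day.
TEE = BMR × activity factor = 2026.5 × 1.375 = 2786.4375 kcal/day.

2786 kcal per day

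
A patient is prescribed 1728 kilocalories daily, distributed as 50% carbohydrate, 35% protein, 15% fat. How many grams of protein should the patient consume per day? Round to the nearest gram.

151 g/day

Protein energy = 35% × 1728 = 604.8 kcal.
At 4 kcal/g: 604.8 ÷ 4 = 151.2 g.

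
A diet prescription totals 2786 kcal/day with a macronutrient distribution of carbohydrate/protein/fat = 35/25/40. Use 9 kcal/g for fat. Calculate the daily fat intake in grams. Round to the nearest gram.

Fat energy = 40% × 2786 = 1114.4 kcal.
At 9 kcal/g: 1114.4 ÷ 9 = 123.8222 g.

124 g/day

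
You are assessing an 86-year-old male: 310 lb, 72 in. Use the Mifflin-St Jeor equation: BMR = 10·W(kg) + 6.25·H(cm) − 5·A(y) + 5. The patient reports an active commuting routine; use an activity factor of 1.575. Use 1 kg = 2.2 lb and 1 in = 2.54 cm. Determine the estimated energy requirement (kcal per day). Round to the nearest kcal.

Convert to metric: weight = 310 ÷ 2.2 = 140.9091 kg; height = 72 × 2.54 = 182.88 cm.
Mifflin-St Jeor (male): BMR = 10(140.9091) + 6.25(182.88) − 5(86) + 5 = 1409.0909 + 1143 − 430 + 5 = 2127.0909 kcal/day.
TEE = BMR × activity factor = 2127.0909 × 1.575 = 3350.1682 kcal/day.

3350 kcal per day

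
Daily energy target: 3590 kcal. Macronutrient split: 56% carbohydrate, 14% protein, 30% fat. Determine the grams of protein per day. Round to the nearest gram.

126 g/day

Protein energy = 14% × 3590 = 502.6 kcal.
At 4 kcal/g: 502.6 ÷ 4 = 125.65 g.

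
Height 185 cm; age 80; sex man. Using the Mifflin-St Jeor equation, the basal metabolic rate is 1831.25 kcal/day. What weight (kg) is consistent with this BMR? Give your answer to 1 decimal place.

107.0 kg

1831.25 = 10·W + 6.25(185) − 5(80) + 5
10·W = 1831.25 − 761.25 = 1070, so W = 107 kg.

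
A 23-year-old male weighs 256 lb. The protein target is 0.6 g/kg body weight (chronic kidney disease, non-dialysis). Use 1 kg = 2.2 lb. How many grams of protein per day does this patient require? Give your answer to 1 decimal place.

69.8 g/day

Weight in kg = 256 ÷ 2.2 = 116.3636 kg.
Protein = 0.6 g/kg × 116.3636 kg = 69.8182 g/day.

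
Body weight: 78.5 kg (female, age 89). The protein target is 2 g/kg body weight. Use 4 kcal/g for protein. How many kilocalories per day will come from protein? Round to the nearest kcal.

Protein = 2 g/kg × 78.5 kg = 157 g/day.
Protein energy = 157 g × 4 kcal/g = 628 kcal/day.

628 kcal/day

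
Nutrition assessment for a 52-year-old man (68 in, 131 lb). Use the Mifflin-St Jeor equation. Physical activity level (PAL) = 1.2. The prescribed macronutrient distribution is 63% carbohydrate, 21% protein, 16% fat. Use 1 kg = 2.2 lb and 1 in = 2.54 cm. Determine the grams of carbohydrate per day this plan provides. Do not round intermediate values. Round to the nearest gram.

268 g/day

Convert to metric: weight = 131 ÷ 2.2 = 59.5455 kg; height = 68 × 2.54 = 172.72 cm.
Mifflin-St Jeor (male): BMR = 10(59.5455) + 6.25(172.72) − 5(52) + 5 = 595.4545 + 1079.5 − 260 + 5 = 1419.9545 kcal/day.
TEE = 1419.9545 × 1.2 = 1703.9455 kcal/day.
Carbohydrate energy = 63% × 1703.9455 = 1073.4856 kcal.
Carbohydrate = 1073.4856 ÷ 4 kcal/g = 268.3714 g.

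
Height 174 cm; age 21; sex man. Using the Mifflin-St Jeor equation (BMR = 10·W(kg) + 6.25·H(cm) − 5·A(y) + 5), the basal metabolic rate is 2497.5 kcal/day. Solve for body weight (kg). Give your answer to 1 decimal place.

2497.5 = 10·W + 6.25(174) − 5(21) + 5
10·W = 2497.5 − 987.5 = 1510, so W = 151 kg.

151.0 kg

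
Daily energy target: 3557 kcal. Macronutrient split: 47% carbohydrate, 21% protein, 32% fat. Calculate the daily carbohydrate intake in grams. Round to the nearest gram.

418 g/day

Carbohydrate energy = 47% × 3557 = 1671.79 kcal.
At 4 kcal/g: 1671.79 ÷ 4 = 417.9475 g.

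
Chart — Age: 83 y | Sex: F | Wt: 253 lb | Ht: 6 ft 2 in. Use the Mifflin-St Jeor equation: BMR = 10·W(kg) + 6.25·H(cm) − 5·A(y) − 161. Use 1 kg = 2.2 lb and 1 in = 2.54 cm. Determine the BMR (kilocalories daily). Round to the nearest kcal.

1749 kilocalories daily

Convert to metric: weight = 253 ÷ 2.2 = 115 kg; height = (6×12 + 2) × 2.54 = 74 × 2.54 = 187.96 cm.
Mifflin-St Jeor (female): BMR = 10(115) + 6.25(187.96) − 5(83) − 161 = 1150 + 1174.75 − 415 − 161 = 1748.75 kcal/day.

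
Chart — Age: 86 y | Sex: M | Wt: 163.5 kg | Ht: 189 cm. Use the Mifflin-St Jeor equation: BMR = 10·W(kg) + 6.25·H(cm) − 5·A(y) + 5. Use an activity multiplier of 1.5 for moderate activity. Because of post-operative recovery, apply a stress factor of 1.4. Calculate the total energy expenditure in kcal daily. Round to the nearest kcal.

5022 kcal daily

Mifflin-St Jeor (male): BMR = 10(163.5) + 6.25(189) − 5(86) + 5 = 1635 + 1181.25 − 430 + 5 = 2391.25 kcal/day.
TEE = BMR × activity factor = 2391.25 × 1.5 = 3586.875 kcal/day.
Apply stress factor: 3586.875 × 1.4 = 5021.625 kcal/day.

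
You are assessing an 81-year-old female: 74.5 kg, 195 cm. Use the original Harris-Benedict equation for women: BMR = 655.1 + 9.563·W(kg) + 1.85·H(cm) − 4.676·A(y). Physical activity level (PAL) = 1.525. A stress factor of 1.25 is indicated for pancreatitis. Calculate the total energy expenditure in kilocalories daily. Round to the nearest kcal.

2573 kilocalories daily

Harris-Benedict: BMR = 655.1 + 9.563(74.5) + 1.85(195) − 4.676(81) = 1349.5375 kcal/day.
TEE = BMR × activity factor = 1349.5375 × 1.525 = 2058.0447 kcal/day.
Apply stress factor: 2058.0447 × 1.25 = 2572.5559 kcal/day.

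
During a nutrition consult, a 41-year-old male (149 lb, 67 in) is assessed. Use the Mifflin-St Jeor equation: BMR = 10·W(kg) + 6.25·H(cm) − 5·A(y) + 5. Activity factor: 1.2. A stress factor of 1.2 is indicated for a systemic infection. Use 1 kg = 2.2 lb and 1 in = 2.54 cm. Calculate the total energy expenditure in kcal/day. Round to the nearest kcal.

2219 kcal/day

Convert to metric: weight = 149 ÷ 2.2 = 67.7273 kg; height = 67 × 2.54 = 170.18 cm.
Mifflin-St Jeor (male): BMR = 10(67.7273) + 6.25(170.18) − 5(41) + 5 = 677.2727 + 1063.625 − 205 + 5 = 1540.8977 kcal/day.
TEE = BMR × activity factor = 1540.8977 × 1.2 = 1849.0773 kcal/day.
Apply stress factor: 1849.0773 × 1.2 = 2218.8927 kcal/day.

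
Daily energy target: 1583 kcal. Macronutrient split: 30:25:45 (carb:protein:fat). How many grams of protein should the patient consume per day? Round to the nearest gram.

99 g/day

Protein energy = 25% × 1583 = 395.75 kcal.
At 4 kcal/g: 395.75 ÷ 4 = 98.9375 g.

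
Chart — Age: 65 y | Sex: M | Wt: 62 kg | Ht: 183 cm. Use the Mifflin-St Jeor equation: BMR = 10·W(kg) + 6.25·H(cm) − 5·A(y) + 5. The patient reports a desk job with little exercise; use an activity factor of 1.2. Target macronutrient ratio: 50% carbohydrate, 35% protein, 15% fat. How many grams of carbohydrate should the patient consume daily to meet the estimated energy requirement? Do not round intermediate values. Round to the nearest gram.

Mifflin-St Jeor (male): BMR = 10(62) + 6.25(183) − 5(65) + 5 = 620 + 1143.75 − 325 + 5 = 1443.75 kcal/day.
TEE = 1443.75 × 1.2 = 1732.5 kcal/day.
Carbohydrate energy = 50% × 1732.5 = 866.25 kcal.
Carbohydrate = 866.25 ÷ 4 kcal/g = 216.5625 g.

217 g/day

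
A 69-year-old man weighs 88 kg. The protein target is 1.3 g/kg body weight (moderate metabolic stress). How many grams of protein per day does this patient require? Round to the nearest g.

Protein = 1.3 g/kg × 88 kg = 114.4 g/day.

114 g/day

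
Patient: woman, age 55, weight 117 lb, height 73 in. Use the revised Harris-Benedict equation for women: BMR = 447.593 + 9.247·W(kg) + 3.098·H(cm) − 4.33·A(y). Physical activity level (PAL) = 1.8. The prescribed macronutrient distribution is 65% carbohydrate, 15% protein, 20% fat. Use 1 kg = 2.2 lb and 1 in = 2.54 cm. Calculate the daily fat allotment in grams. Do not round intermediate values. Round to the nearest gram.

Convert to metric: weight = 117 ÷ 2.2 = 53.1818 kg; height = 73 × 2.54 = 185.42 cm.
Harris-Benedict: BMR = 447.593 + 9.247(53.1818) + 3.098(185.42) − 4.33(55) = 1275.6464 kcal/day.
TEE = 1275.6464 × 1.8 = 2296.1636 kcal/day.
Fat energy = 20% × 2296.1636 = 459.2327 kcal.
Fat = 459.2327 ÷ 9 kcal/g = 51.0259 g.

51 g/day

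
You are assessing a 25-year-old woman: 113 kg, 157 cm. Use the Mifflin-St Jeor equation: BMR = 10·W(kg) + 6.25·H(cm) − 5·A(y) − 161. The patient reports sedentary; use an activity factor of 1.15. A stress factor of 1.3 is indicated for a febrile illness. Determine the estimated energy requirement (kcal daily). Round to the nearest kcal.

2729 kcal daily

Mifflin-St Jeor (female): BMR = 10(113) + 6.25(157) − 5(25) − 161 = 1130 + 981.25 − 125 − 161 = 1825.25 kcal/day.
TEE = BMR × activity factor = 1825.25 × 1.15 = 2099.0375 kcal/day.
Apply stress factor: 2099.0375 × 1.3 = 2728.7488 kcal/day.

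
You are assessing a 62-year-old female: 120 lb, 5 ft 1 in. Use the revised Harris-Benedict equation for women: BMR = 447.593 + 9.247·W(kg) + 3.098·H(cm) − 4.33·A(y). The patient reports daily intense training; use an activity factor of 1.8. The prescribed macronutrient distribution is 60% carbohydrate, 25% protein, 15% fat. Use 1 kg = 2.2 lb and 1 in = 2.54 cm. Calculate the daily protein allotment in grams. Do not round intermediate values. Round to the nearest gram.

131 g/day

Convert to metric: weight = 120 ÷ 2.2 = 54.5455 kg; height = (5×12 + 1) × 2.54 = 61 × 2.54 = 154.94 cm.
Harris-Benedict: BMR = 447.593 + 9.247(54.5455) + 3.098(154.94) − 4.33(62) = 1163.5189 kcal/day.
TEE = 1163.5189 × 1.8 = 2094.3341 kcal/day.
Protein energy = 25% × 2094.3341 = 523.5835 kcal.
Protein = 523.5835 ÷ 4 kcal/g = 130.8959 g.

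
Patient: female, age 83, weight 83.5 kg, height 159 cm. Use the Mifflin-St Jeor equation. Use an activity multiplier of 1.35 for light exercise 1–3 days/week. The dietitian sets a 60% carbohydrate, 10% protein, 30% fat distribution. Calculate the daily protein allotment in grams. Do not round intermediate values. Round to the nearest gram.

42 g/day

Mifflin-St Jeor (female): BMR = 10(83.5) + 6.25(159) − 5(83) − 161 = 835 + 993.75 − 415 − 161 = 1252.75 kcal/day.
TEE = 1252.75 × 1.35 = 1691.2125 kcal/day.
Protein energy = 10% × 1691.2125 = 169.1213 kcal.
Protein = 169.1213 ÷ 4 kcal/g = 42.2803 g.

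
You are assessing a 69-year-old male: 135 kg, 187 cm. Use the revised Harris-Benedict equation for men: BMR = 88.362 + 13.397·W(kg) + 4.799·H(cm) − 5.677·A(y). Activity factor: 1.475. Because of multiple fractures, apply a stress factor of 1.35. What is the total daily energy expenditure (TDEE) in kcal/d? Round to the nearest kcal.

Harris-Benedict: BMR = 88.362 + 13.397(135) + 4.799(187) − 5.677(69) = 2402.657 kcal/day.
TEE = BMR × activity factor = 2402.657 × 1.475 = 3543.9191 kcal/day.
Apply stress factor: 3543.9191 × 1.35 = 4784.2908 kcal/day.

4784 kcal/d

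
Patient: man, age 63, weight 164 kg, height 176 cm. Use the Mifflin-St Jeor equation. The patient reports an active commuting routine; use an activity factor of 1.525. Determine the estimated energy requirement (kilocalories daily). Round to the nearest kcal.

3706 kilocalories daily

Mifflin-St Jeor (male): BMR = 10(164) + 6.25(176) − 5(63) + 5 = 1640 + 1100 − 315 + 5 = 2430 kcal/day.
TEE = BMR × activity factor = 2430 × 1.525 = 3705.75 kcal/day.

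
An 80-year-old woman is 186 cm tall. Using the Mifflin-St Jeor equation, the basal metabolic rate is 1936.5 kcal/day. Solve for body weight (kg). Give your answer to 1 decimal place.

133.5 kg

1936.5 = 10·W + 6.25(186) − 5(80) − 161
10·W = 1936.5 − 601.5 = 1335, so W = 133.5 kg.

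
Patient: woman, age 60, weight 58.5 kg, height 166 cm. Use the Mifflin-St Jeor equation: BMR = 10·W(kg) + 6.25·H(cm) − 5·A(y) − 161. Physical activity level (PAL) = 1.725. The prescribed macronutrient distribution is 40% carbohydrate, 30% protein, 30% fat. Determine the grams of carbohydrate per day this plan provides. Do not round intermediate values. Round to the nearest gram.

200 g/day

Mifflin-St Jeor (female): BMR = 10(58.5) + 6.25(166) − 5(60) − 161 = 585 + 1037.5 − 300 − 161 = 1161.5 kcal/day.
TEE = 1161.5 × 1.725 = 2003.5875 kcal/day.
Carbohydrate energy = 40% × 2003.5875 = 801.435 kcal.
Carbohydrate = 801.435 ÷ 4 kcal/g = 200.3588 g.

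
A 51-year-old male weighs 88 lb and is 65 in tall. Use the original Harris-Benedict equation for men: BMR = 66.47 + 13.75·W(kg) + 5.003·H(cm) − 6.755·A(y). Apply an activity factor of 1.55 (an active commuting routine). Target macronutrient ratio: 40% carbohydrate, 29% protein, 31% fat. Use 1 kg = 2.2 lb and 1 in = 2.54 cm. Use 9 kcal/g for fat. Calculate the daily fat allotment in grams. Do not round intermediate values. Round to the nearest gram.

Convert to metric: weight = 88 ÷ 2.2 = 40 kg; height = 65 × 2.54 = 165.1 cm.
Harris-Benedict: BMR = 66.47 + 13.75(40) + 5.003(165.1) − 6.755(51) = 1097.9603 kcal/day.
TEE = 1097.9603 × 1.55 = 1701.8385 kcal/day.
Fat energy = 31% × 1701.8385 = 527.5699 kcal.
Fat = 527.5699 ÷ 9 kcal/g = 58.6189 g.

59 g/day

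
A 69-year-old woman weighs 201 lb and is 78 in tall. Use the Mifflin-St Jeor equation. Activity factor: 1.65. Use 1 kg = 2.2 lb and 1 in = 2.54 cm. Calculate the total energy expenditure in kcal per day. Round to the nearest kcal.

Convert to metric: weight = 201 ÷ 2.2 = 91.3636 kg; height = 78 × 2.54 = 198.12 cm.
Mifflin-St Jeor (female): BMR = 10(91.3636) + 6.25(198.12) − 5(69) − 161 = 913.6364 + 1238.25 − 345 − 161 = 1645.8864 kcal/day.
TEE = BMR × activity factor = 1645.8864 × 1.65 = 2715.7125 kcal/day.

2716 kcal per day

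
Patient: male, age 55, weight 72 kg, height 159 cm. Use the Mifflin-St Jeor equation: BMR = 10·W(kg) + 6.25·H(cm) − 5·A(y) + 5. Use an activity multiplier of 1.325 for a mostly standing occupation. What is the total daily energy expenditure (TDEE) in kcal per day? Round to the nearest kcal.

1913 kcal per day

Mifflin-St Jeor (male): BMR = 10(72) + 6.25(159) − 5(55) + 5 = 720 + 993.75 − 275 + 5 = 1443.75 kcal/day.
TEE = BMR × activity factor = 1443.75 × 1.325 = 1912.9688 kcal/day.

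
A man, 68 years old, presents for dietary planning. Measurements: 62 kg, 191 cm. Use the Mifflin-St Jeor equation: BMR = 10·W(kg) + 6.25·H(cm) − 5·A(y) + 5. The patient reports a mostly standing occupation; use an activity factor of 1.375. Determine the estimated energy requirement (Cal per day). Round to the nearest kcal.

2033 Cal per day

Mifflin-St Jeor (male): BMR = 10(62) + 6.25(191) − 5(68) + 5 = 620 + 1193.75 − 340 + 5 = 1478.75 kcal/day.
TEE = BMR × activity factor = 1478.75 × 1.375 = 2033.2813 kcal/day.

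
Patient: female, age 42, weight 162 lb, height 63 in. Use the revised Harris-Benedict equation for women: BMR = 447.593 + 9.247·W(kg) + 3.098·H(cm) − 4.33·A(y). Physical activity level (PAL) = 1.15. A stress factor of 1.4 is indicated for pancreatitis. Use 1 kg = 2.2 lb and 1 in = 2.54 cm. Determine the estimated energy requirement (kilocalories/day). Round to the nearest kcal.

Convert to metric: weight = 162 ÷ 2.2 = 73.6364 kg; height = 63 × 2.54 = 160.02 cm.
Harris-Benedict: BMR = 447.593 + 9.247(73.6364) + 3.098(160.02) − 4.33(42) = 1442.3904 kcal/day.
TEE = BMR × activity factor = 1442.3904 × 1.15 = 1658.749 kcal/day.
Apply stress factor: 1658.749 × 1.4 = 2322.2486 kcal/day.

2322 kilocalories/day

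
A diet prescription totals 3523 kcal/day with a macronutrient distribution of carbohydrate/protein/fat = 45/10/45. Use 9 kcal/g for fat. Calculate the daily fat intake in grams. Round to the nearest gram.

Fat energy = 45% × 3523 = 1585.35 kcal.
At 9 kcal/g: 1585.35 ÷ 9 = 176.15 g.

176 g/day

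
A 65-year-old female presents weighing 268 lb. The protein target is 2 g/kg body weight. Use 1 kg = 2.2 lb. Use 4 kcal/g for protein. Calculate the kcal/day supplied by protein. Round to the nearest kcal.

975 kcal/day

Weight in kg = 268 ÷ 2.2 = 121.8182 kg.
Protein = 2 g/kg × 121.8182 kg = 243.6364 g/day.
Protein energy = 243.6364 g × 4 kcal/g = 974.5455 kcal/day.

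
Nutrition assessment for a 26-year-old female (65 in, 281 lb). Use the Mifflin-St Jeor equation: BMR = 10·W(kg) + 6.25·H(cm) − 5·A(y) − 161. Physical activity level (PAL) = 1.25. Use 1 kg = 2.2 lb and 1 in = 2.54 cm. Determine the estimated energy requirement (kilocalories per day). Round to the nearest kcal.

2523 kilocalories per day

Convert to metric: weight = 281 ÷ 2.2 = 127.7273 kg; height = 65 × 2.54 = 165.1 cm.
Mifflin-St Jeor (female): BMR = 10(127.7273) + 6.25(165.1) − 5(26) − 161 = 1277.2727 + 1031.875 − 130 − 161 = 2018.1477 kcal/day.
TEE = BMR × activity factor = 2018.1477 × 1.25 = 2522.6847 kcal/day.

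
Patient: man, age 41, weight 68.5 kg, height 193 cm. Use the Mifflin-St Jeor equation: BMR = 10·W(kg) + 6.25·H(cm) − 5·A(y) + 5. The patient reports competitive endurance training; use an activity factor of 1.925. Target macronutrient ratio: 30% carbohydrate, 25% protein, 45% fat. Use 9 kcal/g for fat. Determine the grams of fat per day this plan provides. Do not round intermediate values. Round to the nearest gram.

163 g/day

Mifflin-St Jeor (male): BMR = 10(68.5) + 6.25(193) − 5(41) + 5 = 685 + 1206.25 − 205 + 5 = 1691.25 kcal/day.
TEE = 1691.25 × 1.925 = 3255.6563 kcal/day.
Fat energy = 45% × 3255.6563 = 1465.0453 kcal.
Fat = 1465.0453 ÷ 9 kcal/g = 162.7828 g.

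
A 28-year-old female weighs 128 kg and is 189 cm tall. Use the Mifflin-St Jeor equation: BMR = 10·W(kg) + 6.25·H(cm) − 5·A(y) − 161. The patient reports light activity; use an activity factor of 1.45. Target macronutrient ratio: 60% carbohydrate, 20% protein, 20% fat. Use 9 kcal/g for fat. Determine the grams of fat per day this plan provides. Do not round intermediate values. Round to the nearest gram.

Mifflin-St Jeor (female): BMR = 10(128) + 6.25(189) − 5(28) − 161 = 1280 + 1181.25 − 140 − 161 = 2160.25 kcal/day.
TEE = 2160.25 × 1.45 = 3132.3625 kcal/day.
Fat energy = 20% × 3132.3625 = 626.4725 kcal.
Fat = 626.4725 ÷ 9 kcal/g = 69.6081 g.

70 g/day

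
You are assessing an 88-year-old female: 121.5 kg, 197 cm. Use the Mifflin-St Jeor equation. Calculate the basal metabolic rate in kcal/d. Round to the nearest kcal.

1845 kcal/d

Mifflin-St Jeor (female): BMR = 10(121.5) + 6.25(197) − 5(88) − 161 = 1215 + 1231.25 − 440 − 161 = 1845.25 kcal/day.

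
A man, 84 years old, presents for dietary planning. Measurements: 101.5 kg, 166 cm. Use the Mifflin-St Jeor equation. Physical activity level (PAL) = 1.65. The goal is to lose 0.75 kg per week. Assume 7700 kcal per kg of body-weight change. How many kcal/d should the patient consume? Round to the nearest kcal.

1877 kcal/d

Mifflin-St Jeor (male): BMR = 10(101.5) + 6.25(166) − 5(84) + 5 = 1015 + 1037.5 − 420 + 5 = 1637.5 kcal/day.
TEE = 1637.5 × 1.65 = 2701.875 kcal/day.
Required daily deficit = 0.75 × 7700 ÷ 7 = 825 kcal/day.
Target intake = 2701.875 − 825 = 1876.875 kcal/day.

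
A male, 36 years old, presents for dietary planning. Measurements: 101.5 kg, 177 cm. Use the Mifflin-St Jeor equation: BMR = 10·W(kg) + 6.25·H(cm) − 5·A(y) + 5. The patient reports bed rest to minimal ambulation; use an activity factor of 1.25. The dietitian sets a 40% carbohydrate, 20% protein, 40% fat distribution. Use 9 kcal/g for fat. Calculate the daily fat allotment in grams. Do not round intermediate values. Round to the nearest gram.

108 g/day

Mifflin-St Jeor (male): BMR = 10(101.5) + 6.25(177) − 5(36) + 5 = 1015 + 1106.25 − 180 + 5 = 1946.25 kcal/day.
TEE = 1946.25 × 1.25 = 2432.8125 kcal/day.
Fat energy = 40% × 2432.8125 = 973.125 kcal.
Fat = 973.125 ÷ 9 kcal/g = 108.125 g.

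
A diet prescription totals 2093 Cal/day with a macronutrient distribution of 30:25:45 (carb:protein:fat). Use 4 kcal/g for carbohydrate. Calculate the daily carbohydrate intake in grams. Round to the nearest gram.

157 g/day

Carbohydrate energy = 30% × 2093 = 627.9 kcal.
At 4 kcal/g: 627.9 ÷ 4 = 156.975 g.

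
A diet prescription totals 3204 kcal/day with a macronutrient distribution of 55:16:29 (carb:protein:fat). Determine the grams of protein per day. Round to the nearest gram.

Protein energy = 16% × 3204 = 512.64 kcal.
At 4 kcal/g: 512.64 ÷ 4 = 128.16 g.

128 g/day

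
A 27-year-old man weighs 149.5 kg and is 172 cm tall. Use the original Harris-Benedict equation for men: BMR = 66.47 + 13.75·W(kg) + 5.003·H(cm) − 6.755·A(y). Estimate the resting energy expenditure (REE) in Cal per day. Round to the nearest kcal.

Harris-Benedict: BMR = 66.47 + 13.75(149.5) + 5.003(172) − 6.755(27) = 2800.226 kcal/day.

2800 Cal per day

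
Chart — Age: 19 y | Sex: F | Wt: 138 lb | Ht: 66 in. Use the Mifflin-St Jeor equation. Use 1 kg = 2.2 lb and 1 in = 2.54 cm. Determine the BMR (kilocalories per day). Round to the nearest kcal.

1419 kilocalories per day

Convert to metric: weight = 138 ÷ 2.2 = 62.7273 kg; height = 66 × 2.54 = 167.64 cm.
Mifflin-St Jeor (female): BMR = 10(62.7273) + 6.25(167.64) − 5(19) − 161 = 627.2727 + 1047.75 − 95 − 161 = 1419.0227 kcal/day.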